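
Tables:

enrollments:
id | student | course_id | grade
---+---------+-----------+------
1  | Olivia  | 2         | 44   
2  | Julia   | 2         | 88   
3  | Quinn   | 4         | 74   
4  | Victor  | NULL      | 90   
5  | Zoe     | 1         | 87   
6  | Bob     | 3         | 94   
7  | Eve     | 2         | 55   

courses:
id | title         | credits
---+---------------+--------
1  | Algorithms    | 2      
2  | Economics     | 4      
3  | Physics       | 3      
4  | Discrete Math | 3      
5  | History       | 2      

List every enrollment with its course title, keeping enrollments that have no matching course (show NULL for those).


LEFT JOIN keeps every row from enrollments (the left table); where course_id has no match in courses, the course columns become NULL. Walk through each enrollment:
  - enrollment 1 (Olivia): course_id=2 -> matches Economics
  - enrollment 2 (Julia): course_id=2 -> matches Economics
  - enrollment 3 (Quinn): course_id=4 -> matches Discrete Math
  - enrollment 4 (Victor): course_id=NULL, no match -> kept with NULL
  - enrollment 5 (Zoe): course_id=1 -> matches Algorithms
  - enrollment 6 (Bob): course_id=3 -> matches Physics
  - enrollment 7 (Eve): course_id=2 -> matches Economics
All 7 rows appear; 1 has NULL course.

SQL:
SELECT a.student, b.title AS course
FROM enrollments a
LEFT JOIN courses b ON a.course_id = b.id

Result:
student | course       
--------+--------------
Olivia  | Economics    
Julia   | Economics    
Quinn   | Discrete Math
Victor  | NULL         
Zoe     | Algorithms   
Bob     | Physics      
Eve     | Economics    


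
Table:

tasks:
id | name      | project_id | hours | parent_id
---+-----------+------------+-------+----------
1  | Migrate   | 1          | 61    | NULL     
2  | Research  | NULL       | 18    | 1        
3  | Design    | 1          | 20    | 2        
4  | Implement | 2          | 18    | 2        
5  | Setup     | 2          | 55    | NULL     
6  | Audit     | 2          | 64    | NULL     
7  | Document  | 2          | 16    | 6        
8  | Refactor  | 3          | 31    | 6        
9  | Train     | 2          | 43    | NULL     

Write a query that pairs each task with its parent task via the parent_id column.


This is a self-join: tasks is joined to a second copy of itself, matching each row's parent_id to another row's id. Use LEFT JOIN so rows with parent_id=NULL are kept.
  - task 1 (Migrate): parent_id=NULL -> NULL
  - task 2 (Research): parent_id=1 -> Migrate
  - task 3 (Design): parent_id=2 -> Research
  - task 4 (Implement): parent_id=2 -> Research
  - task 5 (Setup): parent_id=NULL -> NULL
  - task 6 (Audit): parent_id=NULL -> NULL
  - task 7 (Document): parent_id=6 -> Audit
  - task 8 (Refactor): parent_id=6 -> Audit
  - task 9 (Train): parent_id=NULL -> NULL

SQL:
SELECT a.name AS item, b.name AS parent
FROM tasks a
LEFT JOIN tasks b ON a.parent_id = b.id

Result:
item      | parent  
----------+---------
Migrate   | NULL    
Research  | Migrate 
Design    | Research
Implement | Research
Setup     | NULL    
Audit     | NULL    
Document  | Audit   
Refactor  | Audit   
Train     | NULL    


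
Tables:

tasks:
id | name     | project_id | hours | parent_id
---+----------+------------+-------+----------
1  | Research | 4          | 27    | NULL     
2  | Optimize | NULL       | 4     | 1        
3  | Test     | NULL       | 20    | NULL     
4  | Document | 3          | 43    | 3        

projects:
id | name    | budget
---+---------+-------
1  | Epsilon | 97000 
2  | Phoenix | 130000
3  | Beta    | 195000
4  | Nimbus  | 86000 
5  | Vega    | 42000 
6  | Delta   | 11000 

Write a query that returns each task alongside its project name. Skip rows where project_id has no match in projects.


INNER JOIN keeps only tasks rows whose project_id matches an id in projects. Walk through each task:
  - task 1 (Research): project_id=4 -> matches Nimbus
  - task 2 (Optimize): project_id=NULL, no match -> dropped
  - task 3 (Test): project_id=NULL, no match -> dropped
  - task 4 (Document): project_id=3 -> matches Beta
So 2 of 4 rows are dropped.

SQL:
SELECT a.name, b.name AS project
FROM tasks a
INNER JOIN projects b ON a.project_id = b.id

Result:
name     | project
---------+--------
Research | Nimbus 
Document | Beta   


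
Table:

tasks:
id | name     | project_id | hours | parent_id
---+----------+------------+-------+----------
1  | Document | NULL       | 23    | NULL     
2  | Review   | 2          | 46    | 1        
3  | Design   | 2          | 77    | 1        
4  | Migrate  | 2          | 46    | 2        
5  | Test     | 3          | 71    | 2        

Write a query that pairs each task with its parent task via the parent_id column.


This is a self-join: tasks is joined to a second copy of itself, matching each row's parent_id to another row's id. Use LEFT JOIN so rows with parent_id=NULL are kept.
  - task 1 (Document): parent_id=NULL -> NULL
  - task 2 (Review): parent_id=1 -> Document
  - task 3 (Design): parent_id=1 -> Document
  - task 4 (Migrate): parent_id=2 -> Review
  - task 5 (Test): parent_id=2 -> Review

SQL:
SELECT a.name AS item, b.name AS parent
FROM tasks a
LEFT JOIN tasks b ON a.parent_id = b.id

Result:
item     | parent  
---------+---------
Document | NULL    
Review   | Document
Design   | Document
Migrate  | Review  
Test     | Review  


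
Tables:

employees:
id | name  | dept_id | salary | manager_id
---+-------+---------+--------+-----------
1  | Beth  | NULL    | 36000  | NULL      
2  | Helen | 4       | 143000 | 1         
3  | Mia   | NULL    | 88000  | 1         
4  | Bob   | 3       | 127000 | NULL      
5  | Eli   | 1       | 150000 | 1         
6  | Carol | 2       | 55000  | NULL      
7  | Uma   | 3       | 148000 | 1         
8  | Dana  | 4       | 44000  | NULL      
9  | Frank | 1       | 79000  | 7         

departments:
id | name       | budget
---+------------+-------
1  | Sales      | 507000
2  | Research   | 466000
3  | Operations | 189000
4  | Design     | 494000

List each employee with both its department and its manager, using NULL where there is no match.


Two LEFT JOINs from the same base table employees: one to departments via dept_id, one to employees itself via manager_id. Both are LEFT so every employee is preserved.
Match against departments:
  - employee 1 (Beth): dept_id=NULL, no match -> kept with NULL
  - employee 2 (Helen): dept_id=4 -> matches Design
  - employee 3 (Mia): dept_id=NULL, no match -> kept with NULL
  - employee 4 (Bob): dept_id=3 -> matches Operations
  - employee 5 (Eli): dept_id=1 -> matches Sales
  - employee 6 (Carol): dept_id=2 -> matches Research
  - employee 7 (Uma): dept_id=3 -> matches Operations
  - employee 8 (Dana): dept_id=4 -> matches Design
  - employee 9 (Frank): dept_id=1 -> matches Sales
Match against employees (self):
  - employee 1 (Beth): manager_id=NULL -> NULL
  - employee 2 (Helen): manager_id=1 -> Beth
  - employee 3 (Mia): manager_id=1 -> Beth
  - employee 4 (Bob): manager_id=NULL -> NULL
  - employee 5 (Eli): manager_id=1 -> Beth
  - employee 6 (Carol): manager_id=NULL -> NULL
  - employee 7 (Uma): manager_id=1 -> Beth
  - employee 8 (Dana): manager_id=NULL -> NULL
  - employee 9 (Frank): manager_id=7 -> Uma

SQL:
SELECT a.name, b.name AS department, c.name AS manager
FROM employees a
LEFT JOIN departments b ON a.dept_id = b.id
LEFT JOIN employees c ON a.manager_id = c.id

Result:
name  | department | manager
------+------------+--------
Beth  | NULL       | NULL   
Helen | Design     | Beth   
Mia   | NULL       | Beth   
Bob   | Operations | NULL   
Eli   | Sales      | Beth   
Carol | Research   | NULL   
Uma   | Operations | Beth   
Dana  | Design     | NULL   
Frank | Sales      | Uma    


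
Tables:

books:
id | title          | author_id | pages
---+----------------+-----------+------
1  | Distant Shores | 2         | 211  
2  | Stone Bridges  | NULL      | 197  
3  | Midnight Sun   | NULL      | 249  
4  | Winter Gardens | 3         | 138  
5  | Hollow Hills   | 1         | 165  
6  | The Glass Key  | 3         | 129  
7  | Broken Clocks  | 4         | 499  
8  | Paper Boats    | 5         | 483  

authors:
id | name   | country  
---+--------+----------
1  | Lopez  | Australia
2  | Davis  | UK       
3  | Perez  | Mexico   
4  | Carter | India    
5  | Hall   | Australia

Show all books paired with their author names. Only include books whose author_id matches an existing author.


INNER JOIN keeps only books rows whose author_id matches an id in authors. Walk through each book:
  - book 1 (Distant Shores): author_id=2 -> matches Davis
  - book 2 (Stone Bridges): author_id=NULL, no match -> dropped
  - book 3 (Midnight Sun): author_id=NULL, no match -> dropped
  - book 4 (Winter Gardens): author_id=3 -> matches Perez
  - book 5 (Hollow Hills): author_id=1 -> matches Lopez
  - book 6 (The Glass Key): author_id=3 -> matches Perez
  - book 7 (Broken Clocks): author_id=4 -> matches Carter
  - book 8 (Paper Boats): author_id=5 -> matches Hall
So 2 of 8 rows are dropped.

SQL:
SELECT a.title, b.name AS author
FROM books a
INNER JOIN authors b ON a.author_id = b.id

Result:
title          | author
---------------+-------
Distant Shores | Davis 
Winter Gardens | Perez 
Hollow Hills   | Lopez 
The Glass Key  | Perez 
Broken Clocks  | Carter
Paper Boats    | Hall  


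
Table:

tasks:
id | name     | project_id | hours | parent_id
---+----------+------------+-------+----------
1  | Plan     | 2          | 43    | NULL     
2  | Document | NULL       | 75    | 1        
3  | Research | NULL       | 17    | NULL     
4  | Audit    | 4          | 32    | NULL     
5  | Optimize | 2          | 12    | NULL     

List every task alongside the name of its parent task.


This is a self-join: tasks is joined to a second copy of itself, matching each row's parent_id to another row's id. Use LEFT JOIN so rows with parent_id=NULL are kept.
  - task 1 (Plan): parent_id=NULL -> NULL
  - task 2 (Document): parent_id=1 -> Plan
  - task 3 (Research): parent_id=NULL -> NULL
  - task 4 (Audit): parent_id=NULL -> NULL
  - task 5 (Optimize): parent_id=NULL -> NULL

SQL:
SELECT a.name AS item, b.name AS parent
FROM tasks a
LEFT JOIN tasks b ON a.parent_id = b.id

Result:
item     | parent
---------+-------
Plan     | NULL  
Document | Plan  
Research | NULL  
Audit    | NULL  
Optimize | NULL  


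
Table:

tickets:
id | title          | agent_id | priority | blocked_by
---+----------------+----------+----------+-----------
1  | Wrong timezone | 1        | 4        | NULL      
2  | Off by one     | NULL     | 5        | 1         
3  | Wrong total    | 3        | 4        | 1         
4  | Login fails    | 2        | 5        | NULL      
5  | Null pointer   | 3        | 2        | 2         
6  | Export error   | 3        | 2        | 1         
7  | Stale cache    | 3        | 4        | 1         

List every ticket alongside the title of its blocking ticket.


This is a self-join: tickets is joined to a second copy of itself, matching each row's blocked_by to another row's id. Use LEFT JOIN so rows with blocked_by=NULL are kept.
  - ticket 1 (Wrong timezone): blocked_by=NULL -> NULL
  - ticket 2 (Off by one): blocked_by=1 -> Wrong timezone
  - ticket 3 (Wrong total): blocked_by=1 -> Wrong timezone
  - ticket 4 (Login fails): blocked_by=NULL -> NULL
  - ticket 5 (Null pointer): blocked_by=2 -> Off by one
  - ticket 6 (Export error): blocked_by=1 -> Wrong timezone
  - ticket 7 (Stale cache): blocked_by=1 -> Wrong timezone

SQL:
SELECT a.title AS item, b.title AS blocked_by
FROM tickets a
LEFT JOIN tickets b ON a.blocked_by = b.id

Result:
item           | blocked_by    
---------------+---------------
Wrong timezone | NULL          
Off by one     | Wrong timezone
Wrong total    | Wrong timezone
Login fails    | NULL          
Null pointer   | Off by one    
Export error   | Wrong timezone
Stale cache    | Wrong timezone


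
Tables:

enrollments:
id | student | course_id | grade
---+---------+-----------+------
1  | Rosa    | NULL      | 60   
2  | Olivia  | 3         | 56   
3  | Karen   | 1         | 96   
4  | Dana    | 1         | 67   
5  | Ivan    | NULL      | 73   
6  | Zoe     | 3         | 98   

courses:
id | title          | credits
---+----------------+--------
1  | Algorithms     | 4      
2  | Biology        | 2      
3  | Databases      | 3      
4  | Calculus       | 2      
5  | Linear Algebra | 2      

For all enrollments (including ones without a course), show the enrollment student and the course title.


LEFT JOIN keeps every row from enrollments (the left table); where course_id has no match in courses, the course columns become NULL. Walk through each enrollment:
  - enrollment 1 (Rosa): course_id=NULL, no match -> kept with NULL
  - enrollment 2 (Olivia): course_id=3 -> matches Databases
  - enrollment 3 (Karen): course_id=1 -> matches Algorithms
  - enrollment 4 (Dana): course_id=1 -> matches Algorithms
  - enrollment 5 (Ivan): course_id=NULL, no match -> kept with NULL
  - enrollment 6 (Zoe): course_id=3 -> matches Databases
All 6 rows appear; 2 have NULL course.

SQL:
SELECT a.student, b.title AS course
FROM enrollments a
LEFT JOIN courses b ON a.course_id = b.id

Result:
student | course    
--------+-----------
Rosa    | NULL      
Olivia  | Databases 
Karen   | Algorithms
Dana    | Algorithms
Ivan    | NULL      
Zoe     | Databases 


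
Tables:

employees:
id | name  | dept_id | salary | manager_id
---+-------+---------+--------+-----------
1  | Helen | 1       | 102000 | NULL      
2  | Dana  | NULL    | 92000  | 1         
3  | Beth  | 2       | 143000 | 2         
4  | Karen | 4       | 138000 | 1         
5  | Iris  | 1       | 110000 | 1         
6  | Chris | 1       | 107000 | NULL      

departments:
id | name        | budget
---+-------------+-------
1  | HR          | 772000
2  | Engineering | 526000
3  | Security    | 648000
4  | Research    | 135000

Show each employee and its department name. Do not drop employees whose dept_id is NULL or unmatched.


LEFT JOIN keeps every row from employees (the left table); where dept_id has no match in departments, the department columns become NULL. Walk through each employee:
  - employee 1 (Helen): dept_id=1 -> matches HR
  - employee 2 (Dana): dept_id=NULL, no match -> kept with NULL
  - employee 3 (Beth): dept_id=2 -> matches Engineering
  - employee 4 (Karen): dept_id=4 -> matches Research
  - employee 5 (Iris): dept_id=1 -> matches HR
  - employee 6 (Chris): dept_id=1 -> matches HR
All 6 rows appear; 1 has NULL department.

SQL:
SELECT a.name, b.name AS department
FROM employees a
LEFT JOIN departments b ON a.dept_id = b.id

Result:
name  | department 
------+------------
Helen | HR         
Dana  | NULL       
Beth  | Engineering
Karen | Research   
Iris  | HR         
Chris | HR         


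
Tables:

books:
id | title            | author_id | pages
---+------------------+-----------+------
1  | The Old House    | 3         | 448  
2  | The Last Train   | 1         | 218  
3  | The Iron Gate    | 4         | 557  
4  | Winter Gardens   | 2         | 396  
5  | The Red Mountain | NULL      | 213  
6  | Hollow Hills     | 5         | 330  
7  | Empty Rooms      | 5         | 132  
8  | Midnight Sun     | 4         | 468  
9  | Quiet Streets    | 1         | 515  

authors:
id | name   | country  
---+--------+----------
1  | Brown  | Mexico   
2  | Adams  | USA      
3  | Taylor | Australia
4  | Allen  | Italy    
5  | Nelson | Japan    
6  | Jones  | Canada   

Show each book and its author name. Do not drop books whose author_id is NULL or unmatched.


LEFT JOIN keeps every row from books (the left table); where author_id has no match in authors, the author columns become NULL. Walk through each book:
  - book 1 (The Old House): author_id=3 -> matches Taylor
  - book 2 (The Last Train): author_id=1 -> matches Brown
  - book 3 (The Iron Gate): author_id=4 -> matches Allen
  - book 4 (Winter Gardens): author_id=2 -> matches Adams
  - book 5 (The Red Mountain): author_id=NULL, no match -> kept with NULL
  - book 6 (Hollow Hills): author_id=5 -> matches Nelson
  - book 7 (Empty Rooms): author_id=5 -> matches Nelson
  - book 8 (Midnight Sun): author_id=4 -> matches Allen
  - book 9 (Quiet Streets): author_id=1 -> matches Brown
All 9 rows appear; 1 has NULL author.

SQL:
SELECT a.title, b.name AS author
FROM books a
LEFT JOIN authors b ON a.author_id = b.id

Result:
title            | author
-----------------+-------
The Old House    | Taylor
The Last Train   | Brown 
The Iron Gate    | Allen 
Winter Gardens   | Adams 
The Red Mountain | NULL  
Hollow Hills     | Nelson
Empty Rooms      | Nelson
Midnight Sun     | Allen 
Quiet Streets    | Brown 


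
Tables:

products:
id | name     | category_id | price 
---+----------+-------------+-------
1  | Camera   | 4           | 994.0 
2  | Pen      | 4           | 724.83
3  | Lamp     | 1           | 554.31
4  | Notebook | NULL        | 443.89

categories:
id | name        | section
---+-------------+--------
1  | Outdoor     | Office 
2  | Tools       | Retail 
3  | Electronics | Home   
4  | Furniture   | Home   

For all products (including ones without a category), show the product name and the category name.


LEFT JOIN keeps every row from products (the left table); where category_id has no match in categories, the category columns become NULL. Walk through each product:
  - product 1 (Camera): category_id=4 -> matches Furniture
  - product 2 (Pen): category_id=4 -> matches Furniture
  - product 3 (Lamp): category_id=1 -> matches Outdoor
  - product 4 (Notebook): category_id=NULL, no match -> kept with NULL
All 4 rows appear; 1 has NULL category.

SQL:
SELECT a.name, b.name AS category
FROM products a
LEFT JOIN categories b ON a.category_id = b.id

Result:
name     | category 
---------+----------
Camera   | Furniture
Pen      | Furniture
Lamp     | Outdoor  
Notebook | NULL     


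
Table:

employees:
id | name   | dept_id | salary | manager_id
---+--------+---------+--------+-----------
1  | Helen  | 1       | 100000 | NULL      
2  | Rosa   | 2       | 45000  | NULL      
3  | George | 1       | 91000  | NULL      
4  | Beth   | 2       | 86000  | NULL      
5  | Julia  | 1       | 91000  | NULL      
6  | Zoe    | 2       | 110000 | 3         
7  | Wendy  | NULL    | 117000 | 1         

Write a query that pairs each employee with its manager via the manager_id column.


This is a self-join: employees is joined to a second copy of itself, matching each row's manager_id to another row's id. Use LEFT JOIN so rows with manager_id=NULL are kept.
  - employee 1 (Helen): manager_id=NULL -> NULL
  - employee 2 (Rosa): manager_id=NULL -> NULL
  - employee 3 (George): manager_id=NULL -> NULL
  - employee 4 (Beth): manager_id=NULL -> NULL
  - employee 5 (Julia): manager_id=NULL -> NULL
  - employee 6 (Zoe): manager_id=3 -> George
  - employee 7 (Wendy): manager_id=1 -> Helen

SQL:
SELECT a.name AS item, b.name AS manager
FROM employees a
LEFT JOIN employees b ON a.manager_id = b.id

Result:
item   | manager
-------+--------
Helen  | NULL   
Rosa   | NULL   
George | NULL   
Beth   | NULL   
Julia  | NULL   
Zoe    | George 
Wendy  | Helen  


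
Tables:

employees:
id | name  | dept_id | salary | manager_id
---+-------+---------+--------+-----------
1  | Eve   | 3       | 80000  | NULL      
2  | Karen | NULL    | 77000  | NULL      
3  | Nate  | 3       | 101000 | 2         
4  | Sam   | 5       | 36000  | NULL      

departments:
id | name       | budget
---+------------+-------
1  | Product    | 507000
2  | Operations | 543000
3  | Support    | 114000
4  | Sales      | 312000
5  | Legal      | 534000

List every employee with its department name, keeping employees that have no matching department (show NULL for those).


LEFT JOIN keeps every row from employees (the left table); where dept_id has no match in departments, the department columns become NULL. Walk through each employee:
  - employee 1 (Eve): dept_id=3 -> matches Support
  - employee 2 (Karen): dept_id=NULL, no match -> kept with NULL
  - employee 3 (Nate): dept_id=3 -> matches Support
  - employee 4 (Sam): dept_id=5 -> matches Legal
All 4 rows appear; 1 has NULL department.

SQL:
SELECT a.name, b.name AS department
FROM employees a
LEFT JOIN departments b ON a.dept_id = b.id

Result:
name  | department
------+-----------
Eve   | Support   
Karen | NULL      
Nate  | Support   
Sam   | Legal     


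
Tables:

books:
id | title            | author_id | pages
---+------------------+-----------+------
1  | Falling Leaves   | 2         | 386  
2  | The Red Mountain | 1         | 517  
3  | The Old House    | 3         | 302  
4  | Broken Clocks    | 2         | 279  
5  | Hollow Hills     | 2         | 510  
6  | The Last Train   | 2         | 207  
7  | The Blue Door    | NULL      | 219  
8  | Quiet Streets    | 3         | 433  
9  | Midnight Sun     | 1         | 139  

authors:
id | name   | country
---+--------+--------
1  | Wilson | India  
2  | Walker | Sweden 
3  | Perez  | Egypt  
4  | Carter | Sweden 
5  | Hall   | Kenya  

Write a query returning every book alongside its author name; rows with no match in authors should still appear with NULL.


LEFT JOIN keeps every row from books (the left table); where author_id has no match in authors, the author columns become NULL. Walk through each book:
  - book 1 (Falling Leaves): author_id=2 -> matches Walker
  - book 2 (The Red Mountain): author_id=1 -> matches Wilson
  - book 3 (The Old House): author_id=3 -> matches Perez
  - book 4 (Broken Clocks): author_id=2 -> matches Walker
  - book 5 (Hollow Hills): author_id=2 -> matches Walker
  - book 6 (The Last Train): author_id=2 -> matches Walker
  - book 7 (The Blue Door): author_id=NULL, no match -> kept with NULL
  - book 8 (Quiet Streets): author_id=3 -> matches Perez
  - book 9 (Midnight Sun): author_id=1 -> matches Wilson
All 9 rows appear; 1 has NULL author.

SQL:
SELECT a.title, b.name AS author
FROM books a
LEFT JOIN authors b ON a.author_id = b.id

Result:
title            | author
-----------------+-------
Falling Leaves   | Walker
The Red Mountain | Wilson
The Old House    | Perez 
Broken Clocks    | Walker
Hollow Hills     | Walker
The Last Train   | Walker
The Blue Door    | NULL  
Quiet Streets    | Perez 
Midnight Sun     | Wilson


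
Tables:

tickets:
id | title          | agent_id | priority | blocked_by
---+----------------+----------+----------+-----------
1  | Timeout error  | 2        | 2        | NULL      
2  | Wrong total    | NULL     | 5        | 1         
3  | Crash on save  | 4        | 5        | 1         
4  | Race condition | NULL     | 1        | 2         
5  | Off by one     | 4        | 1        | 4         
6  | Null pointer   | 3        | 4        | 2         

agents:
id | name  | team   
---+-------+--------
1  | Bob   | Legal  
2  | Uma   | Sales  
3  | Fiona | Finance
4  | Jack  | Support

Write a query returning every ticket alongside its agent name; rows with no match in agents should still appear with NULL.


LEFT JOIN keeps every row from tickets (the left table); where agent_id has no match in agents, the agent columns become NULL. Walk through each ticket:
  - ticket 1 (Timeout error): agent_id=2 -> matches Uma
  - ticket 2 (Wrong total): agent_id=NULL, no match -> kept with NULL
  - ticket 3 (Crash on save): agent_id=4 -> matches Jack
  - ticket 4 (Race condition): agent_id=NULL, no match -> kept with NULL
  - ticket 5 (Off by one): agent_id=4 -> matches Jack
  - ticket 6 (Null pointer): agent_id=3 -> matches Fiona
All 6 rows appear; 2 have NULL agent.

SQL:
SELECT a.title, b.name AS agent
FROM tickets a
LEFT JOIN agents b ON a.agent_id = b.id

Result:
title          | agent
---------------+------
Timeout error  | Uma  
Wrong total    | NULL 
Crash on save  | Jack 
Race condition | NULL 
Off by one     | Jack 
Null pointer   | Fiona


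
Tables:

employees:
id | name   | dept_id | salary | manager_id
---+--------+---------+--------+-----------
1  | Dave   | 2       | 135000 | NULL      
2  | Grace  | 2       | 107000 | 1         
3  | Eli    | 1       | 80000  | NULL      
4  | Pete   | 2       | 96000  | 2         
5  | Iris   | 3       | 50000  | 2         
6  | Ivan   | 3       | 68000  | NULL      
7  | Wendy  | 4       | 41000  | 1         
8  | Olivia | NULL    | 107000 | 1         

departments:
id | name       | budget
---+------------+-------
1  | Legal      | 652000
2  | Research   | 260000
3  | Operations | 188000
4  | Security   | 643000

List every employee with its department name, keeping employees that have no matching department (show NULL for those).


LEFT JOIN keeps every row from employees (the left table); where dept_id has no match in departments, the department columns become NULL. Walk through each employee:
  - employee 1 (Dave): dept_id=2 -> matches Research
  - employee 2 (Grace): dept_id=2 -> matches Research
  - employee 3 (Eli): dept_id=1 -> matches Legal
  - employee 4 (Pete): dept_id=2 -> matches Research
  - employee 5 (Iris): dept_id=3 -> matches Operations
  - employee 6 (Ivan): dept_id=3 -> matches Operations
  - employee 7 (Wendy): dept_id=4 -> matches Security
  - employee 8 (Olivia): dept_id=NULL, no match -> kept with NULL
All 8 rows appear; 1 has NULL department.

SQL:
SELECT a.name, b.name AS department
FROM employees a
LEFT JOIN departments b ON a.dept_id = b.id

Result:
name   | department
-------+-----------
Dave   | Research  
Grace  | Research  
Eli    | Legal     
Pete   | Research  
Iris   | Operations
Ivan   | Operations
Wendy  | Security  
Olivia | NULL      


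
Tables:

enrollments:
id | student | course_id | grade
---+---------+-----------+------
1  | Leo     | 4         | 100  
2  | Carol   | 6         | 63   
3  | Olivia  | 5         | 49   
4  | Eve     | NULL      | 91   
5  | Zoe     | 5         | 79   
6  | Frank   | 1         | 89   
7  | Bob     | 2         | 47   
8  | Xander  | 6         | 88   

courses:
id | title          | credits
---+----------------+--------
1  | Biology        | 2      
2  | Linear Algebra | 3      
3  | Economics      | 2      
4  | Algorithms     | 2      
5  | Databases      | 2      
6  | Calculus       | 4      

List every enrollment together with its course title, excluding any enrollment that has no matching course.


INNER JOIN keeps only enrollments rows whose course_id matches an id in courses. Walk through each enrollment:
  - enrollment 1 (Leo): course_id=4 -> matches Algorithms
  - enrollment 2 (Carol): course_id=6 -> matches Calculus
  - enrollment 3 (Olivia): course_id=5 -> matches Databases
  - enrollment 4 (Eve): course_id=NULL, no match -> dropped
  - enrollment 5 (Zoe): course_id=5 -> matches Databases
  - enrollment 6 (Frank): course_id=1 -> matches Biology
  - enrollment 7 (Bob): course_id=2 -> matches Linear Algebra
  - enrollment 8 (Xander): course_id=6 -> matches Calculus
So 1 of 8 rows is dropped.

SQL:
SELECT a.student, b.title AS course
FROM enrollments a
INNER JOIN courses b ON a.course_id = b.id

Result:
student | course        
--------+---------------
Leo     | Algorithms    
Carol   | Calculus      
Olivia  | Databases     
Zoe     | Databases     
Frank   | Biology       
Bob     | Linear Algebra
Xander  | Calculus      


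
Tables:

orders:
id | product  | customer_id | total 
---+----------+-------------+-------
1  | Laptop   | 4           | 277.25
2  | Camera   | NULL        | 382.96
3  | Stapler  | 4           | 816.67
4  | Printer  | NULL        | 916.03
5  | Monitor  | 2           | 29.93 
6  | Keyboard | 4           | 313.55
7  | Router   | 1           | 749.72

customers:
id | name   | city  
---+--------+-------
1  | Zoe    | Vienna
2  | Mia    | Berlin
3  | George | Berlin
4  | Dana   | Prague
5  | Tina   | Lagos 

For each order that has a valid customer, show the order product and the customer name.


INNER JOIN keeps only orders rows whose customer_id matches an id in customers. Walk through each order:
  - order 1 (Laptop): customer_id=4 -> matches Dana
  - order 2 (Camera): customer_id=NULL, no match -> dropped
  - order 3 (Stapler): customer_id=4 -> matches Dana
  - order 4 (Printer): customer_id=NULL, no match -> dropped
  - order 5 (Monitor): customer_id=2 -> matches Mia
  - order 6 (Keyboard): customer_id=4 -> matches Dana
  - order 7 (Router): customer_id=1 -> matches Zoe
So 2 of 7 rows are dropped.

SQL:
SELECT a.product, b.name AS customer
FROM orders a
INNER JOIN customers b ON a.customer_id = b.id

Result:
product  | customer
---------+---------
Laptop   | Dana    
Stapler  | Dana    
Monitor  | Mia     
Keyboard | Dana    
Router   | Zoe     


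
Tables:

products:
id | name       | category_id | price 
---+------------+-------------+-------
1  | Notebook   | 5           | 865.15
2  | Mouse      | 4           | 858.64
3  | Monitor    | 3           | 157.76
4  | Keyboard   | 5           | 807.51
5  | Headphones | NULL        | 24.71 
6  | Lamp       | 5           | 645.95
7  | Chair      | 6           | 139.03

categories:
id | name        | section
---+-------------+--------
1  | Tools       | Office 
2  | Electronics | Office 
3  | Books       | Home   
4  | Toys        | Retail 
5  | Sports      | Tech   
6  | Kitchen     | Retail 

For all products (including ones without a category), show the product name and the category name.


LEFT JOIN keeps every row from products (the left table); where category_id has no match in categories, the category columns become NULL. Walk through each product:
  - product 1 (Notebook): category_id=5 -> matches Sports
  - product 2 (Mouse): category_id=4 -> matches Toys
  - product 3 (Monitor): category_id=3 -> matches Books
  - product 4 (Keyboard): category_id=5 -> matches Sports
  - product 5 (Headphones): category_id=NULL, no match -> kept with NULL
  - product 6 (Lamp): category_id=5 -> matches Sports
  - product 7 (Chair): category_id=6 -> matches Kitchen
All 7 rows appear; 1 has NULL category.

SQL:
SELECT a.name, b.name AS category
FROM products a
LEFT JOIN categories b ON a.category_id = b.id

Result:
name       | category
-----------+---------
Notebook   | Sports  
Mouse      | Toys    
Monitor    | Books   
Keyboard   | Sports  
Headphones | NULL    
Lamp       | Sports  
Chair      | Kitchen 


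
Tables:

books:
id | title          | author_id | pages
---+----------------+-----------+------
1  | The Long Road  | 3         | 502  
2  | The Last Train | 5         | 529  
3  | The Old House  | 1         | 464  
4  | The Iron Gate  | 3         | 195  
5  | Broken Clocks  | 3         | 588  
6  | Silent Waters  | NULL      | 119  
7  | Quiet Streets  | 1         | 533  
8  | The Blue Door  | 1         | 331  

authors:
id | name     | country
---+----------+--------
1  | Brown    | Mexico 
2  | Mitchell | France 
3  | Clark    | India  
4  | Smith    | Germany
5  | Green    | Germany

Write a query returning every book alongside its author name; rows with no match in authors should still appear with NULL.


LEFT JOIN keeps every row from books (the left table); where author_id has no match in authors, the author columns become NULL. Walk through each book:
  - book 1 (The Long Road): author_id=3 -> matches Clark
  - book 2 (The Last Train): author_id=5 -> matches Green
  - book 3 (The Old House): author_id=1 -> matches Brown
  - book 4 (The Iron Gate): author_id=3 -> matches Clark
  - book 5 (Broken Clocks): author_id=3 -> matches Clark
  - book 6 (Silent Waters): author_id=NULL, no match -> kept with NULL
  - book 7 (Quiet Streets): author_id=1 -> matches Brown
  - book 8 (The Blue Door): author_id=1 -> matches Brown
All 8 rows appear; 1 has NULL author.

SQL:
SELECT a.title, b.name AS author
FROM books a
LEFT JOIN authors b ON a.author_id = b.id

Result:
title          | author
---------------+-------
The Long Road  | Clark 
The Last Train | Green 
The Old House  | Brown 
The Iron Gate  | Clark 
Broken Clocks  | Clark 
Silent Waters  | NULL  
Quiet Streets  | Brown 
The Blue Door  | Brown 


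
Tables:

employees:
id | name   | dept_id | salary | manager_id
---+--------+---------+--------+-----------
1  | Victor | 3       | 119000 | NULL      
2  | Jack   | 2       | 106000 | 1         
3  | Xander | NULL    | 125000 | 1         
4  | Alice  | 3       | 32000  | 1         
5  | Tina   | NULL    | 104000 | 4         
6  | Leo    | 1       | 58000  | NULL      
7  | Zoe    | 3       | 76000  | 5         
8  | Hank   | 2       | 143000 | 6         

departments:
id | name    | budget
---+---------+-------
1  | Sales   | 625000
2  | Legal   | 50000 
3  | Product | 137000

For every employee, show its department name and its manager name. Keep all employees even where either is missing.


Two LEFT JOINs from the same base table employees: one to departments via dept_id, one to employees itself via manager_id. Both are LEFT so every employee is preserved.
Match against departments:
  - employee 1 (Victor): dept_id=3 -> matches Product
  - employee 2 (Jack): dept_id=2 -> matches Legal
  - employee 3 (Xander): dept_id=NULL, no match -> kept with NULL
  - employee 4 (Alice): dept_id=3 -> matches Product
  - employee 5 (Tina): dept_id=NULL, no match -> kept with NULL
  - employee 6 (Leo): dept_id=1 -> matches Sales
  - employee 7 (Zoe): dept_id=3 -> matches Product
  - employee 8 (Hank): dept_id=2 -> matches Legal
Match against employees (self):
  - employee 1 (Victor): manager_id=NULL -> NULL
  - employee 2 (Jack): manager_id=1 -> Victor
  - employee 3 (Xander): manager_id=1 -> Victor
  - employee 4 (Alice): manager_id=1 -> Victor
  - employee 5 (Tina): manager_id=4 -> Alice
  - employee 6 (Leo): manager_id=NULL -> NULL
  - employee 7 (Zoe): manager_id=5 -> Tina
  - employee 8 (Hank): manager_id=6 -> Leo

SQL:
SELECT a.name, b.name AS department, c.name AS manager
FROM employees a
LEFT JOIN departments b ON a.dept_id = b.id
LEFT JOIN employees c ON a.manager_id = c.id

Result:
name   | department | manager
-------+------------+--------
Victor | Product    | NULL   
Jack   | Legal      | Victor 
Xander | NULL       | Victor 
Alice  | Product    | Victor 
Tina   | NULL       | Alice  
Leo    | Sales      | NULL   
Zoe    | Product    | Tina   
Hank   | Legal      | Leo    


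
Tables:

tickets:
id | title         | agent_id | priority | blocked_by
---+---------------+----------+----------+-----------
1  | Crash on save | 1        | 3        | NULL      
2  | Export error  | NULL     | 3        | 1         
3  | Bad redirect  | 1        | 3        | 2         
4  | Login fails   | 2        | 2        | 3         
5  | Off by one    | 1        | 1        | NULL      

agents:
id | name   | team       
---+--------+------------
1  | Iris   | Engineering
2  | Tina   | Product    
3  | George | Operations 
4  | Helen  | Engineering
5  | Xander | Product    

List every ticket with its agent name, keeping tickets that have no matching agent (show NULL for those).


LEFT JOIN keeps every row from tickets (the left table); where agent_id has no match in agents, the agent columns become NULL. Walk through each ticket:
  - ticket 1 (Crash on save): agent_id=1 -> matches Iris
  - ticket 2 (Export error): agent_id=NULL, no match -> kept with NULL
  - ticket 3 (Bad redirect): agent_id=1 -> matches Iris
  - ticket 4 (Login fails): agent_id=2 -> matches Tina
  - ticket 5 (Off by one): agent_id=1 -> matches Iris
All 5 rows appear; 1 has NULL agent.

SQL:
SELECT a.title, b.name AS agent
FROM tickets a
LEFT JOIN agents b ON a.agent_id = b.id

Result:
title         | agent
--------------+------
Crash on save | Iris 
Export error  | NULL 
Bad redirect  | Iris 
Login fails   | Tina 
Off by one    | Iris 


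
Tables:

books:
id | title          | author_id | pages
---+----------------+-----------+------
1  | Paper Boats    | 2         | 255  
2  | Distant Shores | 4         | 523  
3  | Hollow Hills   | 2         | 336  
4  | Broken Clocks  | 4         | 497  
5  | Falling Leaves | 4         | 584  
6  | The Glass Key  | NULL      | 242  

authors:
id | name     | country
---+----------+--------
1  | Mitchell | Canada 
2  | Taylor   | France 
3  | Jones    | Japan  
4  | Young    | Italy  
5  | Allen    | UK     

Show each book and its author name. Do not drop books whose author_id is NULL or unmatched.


LEFT JOIN keeps every row from books (the left table); where author_id has no match in authors, the author columns become NULL. Walk through each book:
  - book 1 (Paper Boats): author_id=2 -> matches Taylor
  - book 2 (Distant Shores): author_id=4 -> matches Young
  - book 3 (Hollow Hills): author_id=2 -> matches Taylor
  - book 4 (Broken Clocks): author_id=4 -> matches Young
  - book 5 (Falling Leaves): author_id=4 -> matches Young
  - book 6 (The Glass Key): author_id=NULL, no match -> kept with NULL
All 6 rows appear; 1 has NULL author.

SQL:
SELECT a.title, b.name AS author
FROM books a
LEFT JOIN authors b ON a.author_id = b.id

Result:
title          | author
---------------+-------
Paper Boats    | Taylor
Distant Shores | Young 
Hollow Hills   | Taylor
Broken Clocks  | Young 
Falling Leaves | Young 
The Glass Key  | NULL  


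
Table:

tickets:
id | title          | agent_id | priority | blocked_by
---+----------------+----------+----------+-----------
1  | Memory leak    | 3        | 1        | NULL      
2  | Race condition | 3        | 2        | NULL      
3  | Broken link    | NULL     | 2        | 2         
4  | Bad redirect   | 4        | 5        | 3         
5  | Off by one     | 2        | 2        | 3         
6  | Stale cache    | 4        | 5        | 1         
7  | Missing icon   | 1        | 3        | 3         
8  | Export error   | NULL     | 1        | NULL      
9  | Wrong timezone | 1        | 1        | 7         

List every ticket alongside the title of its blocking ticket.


This is a self-join: tickets is joined to a second copy of itself, matching each row's blocked_by to another row's id. Use LEFT JOIN so rows with blocked_by=NULL are kept.
  - ticket 1 (Memory leak): blocked_by=NULL -> NULL
  - ticket 2 (Race condition): blocked_by=NULL -> NULL
  - ticket 3 (Broken link): blocked_by=2 -> Race condition
  - ticket 4 (Bad redirect): blocked_by=3 -> Broken link
  - ticket 5 (Off by one): blocked_by=3 -> Broken link
  - ticket 6 (Stale cache): blocked_by=1 -> Memory leak
  - ticket 7 (Missing icon): blocked_by=3 -> Broken link
  - ticket 8 (Export error): blocked_by=NULL -> NULL
  - ticket 9 (Wrong timezone): blocked_by=7 -> Missing icon

SQL:
SELECT a.title AS item, b.title AS blocked_by
FROM tickets a
LEFT JOIN tickets b ON a.blocked_by = b.id

Result:
item           | blocked_by    
---------------+---------------
Memory leak    | NULL          
Race condition | NULL          
Broken link    | Race condition
Bad redirect   | Broken link   
Off by one     | Broken link   
Stale cache    | Memory leak   
Missing icon   | Broken link   
Export error   | NULL          
Wrong timezone | Missing icon  


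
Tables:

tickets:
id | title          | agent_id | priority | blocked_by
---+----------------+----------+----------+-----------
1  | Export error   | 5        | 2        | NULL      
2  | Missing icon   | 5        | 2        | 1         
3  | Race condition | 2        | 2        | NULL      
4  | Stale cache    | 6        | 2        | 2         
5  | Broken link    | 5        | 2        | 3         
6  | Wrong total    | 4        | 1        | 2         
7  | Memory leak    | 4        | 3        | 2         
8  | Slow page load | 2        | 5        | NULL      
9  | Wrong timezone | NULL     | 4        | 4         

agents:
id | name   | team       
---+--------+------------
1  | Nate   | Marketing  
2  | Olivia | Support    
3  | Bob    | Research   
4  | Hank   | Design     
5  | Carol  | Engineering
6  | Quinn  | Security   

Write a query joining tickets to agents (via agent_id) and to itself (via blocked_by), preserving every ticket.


Two LEFT JOINs from the same base table tickets: one to agents via agent_id, one to tickets itself via blocked_by. Both are LEFT so every ticket is preserved.
Match against agents:
  - ticket 1 (Export error): agent_id=5 -> matches Carol
  - ticket 2 (Missing icon): agent_id=5 -> matches Carol
  - ticket 3 (Race condition): agent_id=2 -> matches Olivia
  - ticket 4 (Stale cache): agent_id=6 -> matches Quinn
  - ticket 5 (Broken link): agent_id=5 -> matches Carol
  - ticket 6 (Wrong total): agent_id=4 -> matches Hank
  - ticket 7 (Memory leak): agent_id=4 -> matches Hank
  - ticket 8 (Slow page load): agent_id=2 -> matches Olivia
  - ticket 9 (Wrong timezone): agent_id=NULL, no match -> kept with NULL
Match against tickets (self):
  - ticket 1 (Export error): blocked_by=NULL -> NULL
  - ticket 2 (Missing icon): blocked_by=1 -> Export error
  - ticket 3 (Race condition): blocked_by=NULL -> NULL
  - ticket 4 (Stale cache): blocked_by=2 -> Missing icon
  - ticket 5 (Broken link): blocked_by=3 -> Race condition
  - ticket 6 (Wrong total): blocked_by=2 -> Missing icon
  - ticket 7 (Memory leak): blocked_by=2 -> Missing icon
  - ticket 8 (Slow page load): blocked_by=NULL -> NULL
  - ticket 9 (Wrong timezone): blocked_by=4 -> Stale cache

SQL:
SELECT a.title, b.name AS agent, c.title AS blocked_by
FROM tickets a
LEFT JOIN agents b ON a.agent_id = b.id
LEFT JOIN tickets c ON a.blocked_by = c.id

Result:
title          | agent  | blocked_by    
---------------+--------+---------------
Export error   | Carol  | NULL          
Missing icon   | Carol  | Export error  
Race condition | Olivia | NULL          
Stale cache    | Quinn  | Missing icon  
Broken link    | Carol  | Race condition
Wrong total    | Hank   | Missing icon  
Memory leak    | Hank   | Missing icon  
Slow page load | Olivia | NULL          
Wrong timezone | NULL   | Stale cache   
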